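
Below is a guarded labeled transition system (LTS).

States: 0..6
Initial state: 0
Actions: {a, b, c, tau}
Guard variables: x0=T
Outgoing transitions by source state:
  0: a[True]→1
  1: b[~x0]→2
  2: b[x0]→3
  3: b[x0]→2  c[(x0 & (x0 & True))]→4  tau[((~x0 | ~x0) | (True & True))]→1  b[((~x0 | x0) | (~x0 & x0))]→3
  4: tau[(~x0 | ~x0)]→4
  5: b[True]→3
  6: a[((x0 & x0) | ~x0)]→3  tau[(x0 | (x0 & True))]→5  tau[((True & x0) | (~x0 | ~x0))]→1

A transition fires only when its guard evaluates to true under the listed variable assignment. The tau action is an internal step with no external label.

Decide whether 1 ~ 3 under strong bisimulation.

Compute ~ classes (split until stable):
  round 0: {{0,1,2,3,4,5,6}}
  round 1: {{0},{1,4},{2,5},{3},{6}}
Fixed point at round 2; 5 class(es).
[1]={1,4}  [3]={3}

Answer: NOT BISIMILAR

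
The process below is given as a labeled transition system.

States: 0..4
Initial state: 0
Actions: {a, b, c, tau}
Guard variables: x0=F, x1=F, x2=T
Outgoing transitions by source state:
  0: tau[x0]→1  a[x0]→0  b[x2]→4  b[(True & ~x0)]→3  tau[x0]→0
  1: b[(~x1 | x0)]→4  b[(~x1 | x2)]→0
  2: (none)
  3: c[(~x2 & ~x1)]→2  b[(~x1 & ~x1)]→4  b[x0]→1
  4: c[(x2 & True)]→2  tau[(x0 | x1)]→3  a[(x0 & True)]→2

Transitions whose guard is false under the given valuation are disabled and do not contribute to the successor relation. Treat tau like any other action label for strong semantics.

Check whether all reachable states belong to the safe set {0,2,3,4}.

Answer: INVARIANT HOLDS

Trace:
Inv-set: {0,2,3,4}
R = {0,2,3,4}
  0: ok
  2: ok
  3: ok
  4: ok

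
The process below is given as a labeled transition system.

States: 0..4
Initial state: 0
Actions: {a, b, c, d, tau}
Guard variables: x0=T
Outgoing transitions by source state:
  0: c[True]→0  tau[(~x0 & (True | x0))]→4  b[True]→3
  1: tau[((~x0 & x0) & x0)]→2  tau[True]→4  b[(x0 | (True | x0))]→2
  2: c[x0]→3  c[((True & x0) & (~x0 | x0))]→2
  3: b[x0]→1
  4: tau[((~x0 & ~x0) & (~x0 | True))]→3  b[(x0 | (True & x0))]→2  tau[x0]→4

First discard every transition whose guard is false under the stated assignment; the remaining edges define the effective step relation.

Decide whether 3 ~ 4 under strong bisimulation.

Compute ~ classes (split until stable):
  π0 = {{0,1,2,3,4}}
  π1 = {{0},{1,4},{2},{3}}
stable after 2 split(s): 4 block(s)
[3]={3}  [4]={1,4}

Answer: NOT BISIMILAR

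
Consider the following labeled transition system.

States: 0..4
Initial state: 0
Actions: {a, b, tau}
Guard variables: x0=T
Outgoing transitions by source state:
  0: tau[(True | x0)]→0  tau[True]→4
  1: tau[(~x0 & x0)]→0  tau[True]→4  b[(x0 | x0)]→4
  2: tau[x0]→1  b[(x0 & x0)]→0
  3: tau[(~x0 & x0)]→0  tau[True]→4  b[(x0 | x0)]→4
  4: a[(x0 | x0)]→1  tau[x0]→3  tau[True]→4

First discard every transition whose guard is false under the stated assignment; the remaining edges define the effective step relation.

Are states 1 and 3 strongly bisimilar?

Refine partition for ~:
  round 0: {{0,1,2,3,4}}
  round 1: {{0},{1,2,3},{4}}
  round 2: {{0},{1,3},{2},{4}}
stable after 3 split(s): 4 block(s)
class of 1: {1,3}; class of 3: {1,3}

Answer: BISIMILAR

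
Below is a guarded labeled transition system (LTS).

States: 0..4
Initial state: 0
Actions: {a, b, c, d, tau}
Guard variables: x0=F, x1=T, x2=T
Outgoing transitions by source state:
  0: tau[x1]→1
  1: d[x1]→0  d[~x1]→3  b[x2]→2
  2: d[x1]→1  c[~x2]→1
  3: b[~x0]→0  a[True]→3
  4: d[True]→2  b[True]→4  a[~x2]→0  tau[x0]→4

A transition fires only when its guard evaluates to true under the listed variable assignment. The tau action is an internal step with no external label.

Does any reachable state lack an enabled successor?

R = {0,1,2}
  0: tau→1  [deg 1]
  1: b→2  d→0  [deg 2]
  2: d→1  [deg 1]

Answer: DEADLOCK-FREE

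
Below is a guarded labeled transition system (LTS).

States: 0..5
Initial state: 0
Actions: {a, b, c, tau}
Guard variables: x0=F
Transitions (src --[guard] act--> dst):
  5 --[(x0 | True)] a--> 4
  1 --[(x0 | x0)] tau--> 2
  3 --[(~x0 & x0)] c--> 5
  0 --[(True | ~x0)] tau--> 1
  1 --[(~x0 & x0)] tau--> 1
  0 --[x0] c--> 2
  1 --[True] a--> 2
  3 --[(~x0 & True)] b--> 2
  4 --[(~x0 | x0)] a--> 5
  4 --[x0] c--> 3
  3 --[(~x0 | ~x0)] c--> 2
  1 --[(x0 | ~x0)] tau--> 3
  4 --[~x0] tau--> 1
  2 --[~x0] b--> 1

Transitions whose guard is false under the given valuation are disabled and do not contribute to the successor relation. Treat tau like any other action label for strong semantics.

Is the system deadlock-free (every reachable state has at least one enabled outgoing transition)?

Answer: DEADLOCK-FREE

Working:
R = {0,1,2,3}
  0: tau→1  [deg 1]
  1: a→2  tau→3  [deg 2]
  2: b→1  [deg 1]
  3: b→2  c→2  [deg 2]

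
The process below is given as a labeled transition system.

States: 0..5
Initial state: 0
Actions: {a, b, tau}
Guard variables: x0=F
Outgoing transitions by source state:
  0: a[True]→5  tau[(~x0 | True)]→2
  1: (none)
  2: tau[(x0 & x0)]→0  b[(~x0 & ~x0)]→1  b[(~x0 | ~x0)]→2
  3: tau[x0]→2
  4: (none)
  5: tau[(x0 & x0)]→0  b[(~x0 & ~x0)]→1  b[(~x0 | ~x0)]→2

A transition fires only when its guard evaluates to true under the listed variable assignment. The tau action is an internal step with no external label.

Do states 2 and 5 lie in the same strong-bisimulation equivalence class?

Compute ~ classes (split until stable):
  round 0: {{0,1,2,3,4,5}}
  round 1: {{0},{1,3,4},{2,5}}
stable after 2 split(s): 3 block(s)
class of 2: {2,5}; class of 5: {2,5}

Answer: BISIMILAR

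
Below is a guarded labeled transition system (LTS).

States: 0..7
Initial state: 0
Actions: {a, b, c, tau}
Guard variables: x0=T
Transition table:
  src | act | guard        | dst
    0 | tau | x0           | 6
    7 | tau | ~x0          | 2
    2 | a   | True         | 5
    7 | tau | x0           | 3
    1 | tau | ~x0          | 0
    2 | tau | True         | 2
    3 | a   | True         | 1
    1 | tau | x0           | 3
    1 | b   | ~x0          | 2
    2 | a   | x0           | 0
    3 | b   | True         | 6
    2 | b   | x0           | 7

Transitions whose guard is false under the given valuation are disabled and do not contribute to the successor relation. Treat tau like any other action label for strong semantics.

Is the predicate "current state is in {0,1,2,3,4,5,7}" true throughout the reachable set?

Safe = {0,1,2,3,4,5,7}
R = {0,6}
  0: ✓
  6: outside
reach 6 via tau — violates

Answer: INVARIANT VIOLATED at state 6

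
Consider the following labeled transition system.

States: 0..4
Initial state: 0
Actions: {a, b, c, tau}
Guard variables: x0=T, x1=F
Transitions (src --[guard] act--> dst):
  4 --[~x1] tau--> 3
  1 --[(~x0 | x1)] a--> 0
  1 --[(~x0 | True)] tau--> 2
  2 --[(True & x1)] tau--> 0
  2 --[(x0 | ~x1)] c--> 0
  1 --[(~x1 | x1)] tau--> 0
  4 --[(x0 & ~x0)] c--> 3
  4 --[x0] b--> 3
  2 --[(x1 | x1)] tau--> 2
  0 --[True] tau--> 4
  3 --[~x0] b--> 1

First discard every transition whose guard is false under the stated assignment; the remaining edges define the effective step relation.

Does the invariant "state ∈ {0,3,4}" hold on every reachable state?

Answer: INVARIANT HOLDS

Working:
Allowed set {0,3,4}
Reach set: {0,3,4}
  0: safe
  3: safe
  4: safe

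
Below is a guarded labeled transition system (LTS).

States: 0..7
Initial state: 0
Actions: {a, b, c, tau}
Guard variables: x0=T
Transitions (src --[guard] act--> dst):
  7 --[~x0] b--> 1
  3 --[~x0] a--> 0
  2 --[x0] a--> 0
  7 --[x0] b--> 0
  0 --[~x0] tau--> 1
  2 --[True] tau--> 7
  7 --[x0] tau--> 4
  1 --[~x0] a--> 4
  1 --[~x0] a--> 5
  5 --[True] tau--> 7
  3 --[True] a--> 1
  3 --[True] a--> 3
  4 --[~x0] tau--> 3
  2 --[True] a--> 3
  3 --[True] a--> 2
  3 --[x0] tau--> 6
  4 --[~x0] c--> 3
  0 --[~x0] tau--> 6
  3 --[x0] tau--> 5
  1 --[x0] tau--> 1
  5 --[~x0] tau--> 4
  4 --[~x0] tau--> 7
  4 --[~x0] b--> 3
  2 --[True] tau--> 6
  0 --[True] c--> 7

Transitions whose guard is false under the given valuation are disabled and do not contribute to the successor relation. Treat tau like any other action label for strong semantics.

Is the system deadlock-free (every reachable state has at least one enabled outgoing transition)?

R = {0,4,7}
  0: c→7  [deg 1]
  4: ∅  [no exit]
  7: b→0  tau→4  [deg 2]
Path to 4: c·tau

Answer: DEADLOCK at state 4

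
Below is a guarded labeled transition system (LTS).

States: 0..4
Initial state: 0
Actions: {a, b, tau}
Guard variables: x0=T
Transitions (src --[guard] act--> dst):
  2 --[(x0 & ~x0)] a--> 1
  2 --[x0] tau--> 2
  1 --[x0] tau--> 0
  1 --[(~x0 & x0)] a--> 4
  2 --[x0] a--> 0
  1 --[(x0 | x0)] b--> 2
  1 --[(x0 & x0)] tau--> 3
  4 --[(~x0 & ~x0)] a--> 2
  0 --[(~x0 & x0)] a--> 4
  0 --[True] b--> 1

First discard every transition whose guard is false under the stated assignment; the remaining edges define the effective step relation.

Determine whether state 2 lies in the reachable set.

Answer: REACHABLE

Analysis:
After dropping false guards: 6 live edges.
L0 = {0}
L1 = {1}  total {0,1}
L2 = {2,3}  total {0,1,2,3}
Reachable = {0,1,2,3}
Path to 2: b·b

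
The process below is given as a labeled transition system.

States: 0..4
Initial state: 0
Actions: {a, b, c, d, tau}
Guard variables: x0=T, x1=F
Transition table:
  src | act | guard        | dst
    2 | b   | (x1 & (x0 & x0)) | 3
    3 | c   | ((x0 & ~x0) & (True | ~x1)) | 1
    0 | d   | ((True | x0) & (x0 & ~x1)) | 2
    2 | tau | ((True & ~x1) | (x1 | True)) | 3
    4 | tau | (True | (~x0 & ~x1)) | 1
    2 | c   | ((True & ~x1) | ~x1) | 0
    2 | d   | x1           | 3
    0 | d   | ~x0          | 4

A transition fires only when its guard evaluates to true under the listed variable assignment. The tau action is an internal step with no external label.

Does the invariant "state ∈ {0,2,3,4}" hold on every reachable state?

Answer: INVARIANT HOLDS

Working:
Allowed set {0,2,3,4}
R = {0,2,3}
  0: safe
  2: safe
  3: safe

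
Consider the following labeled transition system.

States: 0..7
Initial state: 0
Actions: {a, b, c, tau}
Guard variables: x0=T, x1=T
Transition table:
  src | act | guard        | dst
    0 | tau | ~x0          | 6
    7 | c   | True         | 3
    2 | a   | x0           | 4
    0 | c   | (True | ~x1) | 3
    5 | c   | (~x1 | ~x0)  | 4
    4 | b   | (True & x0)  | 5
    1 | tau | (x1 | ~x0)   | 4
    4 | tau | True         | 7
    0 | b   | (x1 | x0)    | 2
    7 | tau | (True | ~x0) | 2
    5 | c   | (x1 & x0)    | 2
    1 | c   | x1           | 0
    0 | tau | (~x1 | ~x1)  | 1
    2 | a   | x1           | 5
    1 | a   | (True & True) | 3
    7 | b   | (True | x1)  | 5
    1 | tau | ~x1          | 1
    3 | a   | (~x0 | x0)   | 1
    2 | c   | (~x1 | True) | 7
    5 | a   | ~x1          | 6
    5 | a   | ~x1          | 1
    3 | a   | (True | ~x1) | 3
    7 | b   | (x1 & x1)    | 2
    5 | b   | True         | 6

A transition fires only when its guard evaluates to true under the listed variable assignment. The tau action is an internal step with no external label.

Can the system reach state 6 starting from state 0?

18 transition(s) survive guard evaluation.
depth 0: {0}
depth 1: {2,3}  cumulative {0,2,3}
depth 2: {1,4,5,7}  cumulative {0,1,2,3,4,5,7}
depth 3: {6}  cumulative {0,1,2,3,4,5,6,7}
Reachable = {0,1,2,3,4,5,6,7}
trace reaching 6: b·a·b

Answer: REACHABLE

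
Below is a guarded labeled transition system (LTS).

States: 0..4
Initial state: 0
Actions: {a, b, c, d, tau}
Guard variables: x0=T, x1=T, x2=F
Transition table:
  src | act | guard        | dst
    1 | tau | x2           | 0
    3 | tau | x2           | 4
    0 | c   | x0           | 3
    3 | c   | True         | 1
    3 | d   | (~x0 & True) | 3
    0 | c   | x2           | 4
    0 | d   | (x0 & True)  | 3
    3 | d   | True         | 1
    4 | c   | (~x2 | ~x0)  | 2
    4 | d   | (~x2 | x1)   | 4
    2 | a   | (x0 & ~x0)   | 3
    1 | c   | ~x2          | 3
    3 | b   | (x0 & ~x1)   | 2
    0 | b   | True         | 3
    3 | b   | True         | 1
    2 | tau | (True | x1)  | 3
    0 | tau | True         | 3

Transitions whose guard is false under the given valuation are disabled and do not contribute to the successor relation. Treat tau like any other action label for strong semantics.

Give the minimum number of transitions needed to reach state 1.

Layered search for 1:
  depth 0: {0}
  depth 1: {3}
  depth 2: {1}
first hit 1 at d=2 via b·b

Answer: 2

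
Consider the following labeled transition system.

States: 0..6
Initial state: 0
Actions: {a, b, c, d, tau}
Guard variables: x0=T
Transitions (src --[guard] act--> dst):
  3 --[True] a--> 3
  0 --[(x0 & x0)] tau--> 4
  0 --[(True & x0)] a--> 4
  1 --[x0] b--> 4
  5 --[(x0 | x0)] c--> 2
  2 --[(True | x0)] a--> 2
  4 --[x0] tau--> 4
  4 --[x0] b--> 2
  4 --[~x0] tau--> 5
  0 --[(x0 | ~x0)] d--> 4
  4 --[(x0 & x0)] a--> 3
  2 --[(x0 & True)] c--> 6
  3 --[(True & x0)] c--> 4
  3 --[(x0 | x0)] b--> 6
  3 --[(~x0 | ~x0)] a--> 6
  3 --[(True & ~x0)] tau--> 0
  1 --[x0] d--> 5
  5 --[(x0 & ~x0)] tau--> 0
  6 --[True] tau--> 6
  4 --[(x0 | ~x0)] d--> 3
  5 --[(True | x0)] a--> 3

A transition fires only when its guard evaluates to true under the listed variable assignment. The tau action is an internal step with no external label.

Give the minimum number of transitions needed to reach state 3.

Breadth-first toward 3:
  L0 = {0}
  L1 = {4}
  L2 = {2,3}
first hit 3 at d=2 via a·a

Answer: 2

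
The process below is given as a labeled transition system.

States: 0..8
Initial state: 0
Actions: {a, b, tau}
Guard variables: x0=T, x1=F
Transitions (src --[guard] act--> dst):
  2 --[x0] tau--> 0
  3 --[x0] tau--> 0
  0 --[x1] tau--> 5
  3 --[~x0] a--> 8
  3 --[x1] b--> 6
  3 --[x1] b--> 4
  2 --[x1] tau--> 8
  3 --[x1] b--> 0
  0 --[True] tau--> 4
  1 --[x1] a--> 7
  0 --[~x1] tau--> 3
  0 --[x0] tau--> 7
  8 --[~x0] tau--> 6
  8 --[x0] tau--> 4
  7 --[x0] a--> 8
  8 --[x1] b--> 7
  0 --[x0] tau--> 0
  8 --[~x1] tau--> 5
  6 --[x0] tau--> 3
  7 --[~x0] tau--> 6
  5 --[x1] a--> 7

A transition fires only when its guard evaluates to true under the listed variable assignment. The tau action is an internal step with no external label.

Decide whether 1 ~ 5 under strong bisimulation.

Answer: BISIMILAR

Working:
Refine partition for ~:
  π0 = {{0,1,2,3,4,5,6,7,8}}
  π1 = {{0,2,3,6,8},{1,4,5},{7}}
  π2 = {{0},{1,4,5},{2,3,6},{7},{8}}
  π3 = {{0},{1,4,5},{2,3},{6},{7},{8}}
stable after 4 split(s): 6 block(s)
[1]={1,4,5}  [5]={1,4,5}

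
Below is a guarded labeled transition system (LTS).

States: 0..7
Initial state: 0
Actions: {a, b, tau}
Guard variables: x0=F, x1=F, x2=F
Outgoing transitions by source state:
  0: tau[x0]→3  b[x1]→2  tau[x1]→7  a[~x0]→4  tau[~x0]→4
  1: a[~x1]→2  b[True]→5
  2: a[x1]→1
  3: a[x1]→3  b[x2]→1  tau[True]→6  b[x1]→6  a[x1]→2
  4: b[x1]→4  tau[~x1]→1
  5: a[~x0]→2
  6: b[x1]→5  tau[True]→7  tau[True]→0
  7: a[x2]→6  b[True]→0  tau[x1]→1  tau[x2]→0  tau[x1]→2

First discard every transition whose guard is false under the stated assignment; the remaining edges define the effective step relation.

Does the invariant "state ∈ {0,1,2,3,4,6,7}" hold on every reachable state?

Answer: INVARIANT VIOLATED at state 5

Analysis:
Inv-set: {0,1,2,3,4,6,7}
Reach set: {0,1,2,4,5}
  0: ok
  1: ok
  2: ok
  4: ok
  5: VIOLATES
counterexample path to 5: a·tau·b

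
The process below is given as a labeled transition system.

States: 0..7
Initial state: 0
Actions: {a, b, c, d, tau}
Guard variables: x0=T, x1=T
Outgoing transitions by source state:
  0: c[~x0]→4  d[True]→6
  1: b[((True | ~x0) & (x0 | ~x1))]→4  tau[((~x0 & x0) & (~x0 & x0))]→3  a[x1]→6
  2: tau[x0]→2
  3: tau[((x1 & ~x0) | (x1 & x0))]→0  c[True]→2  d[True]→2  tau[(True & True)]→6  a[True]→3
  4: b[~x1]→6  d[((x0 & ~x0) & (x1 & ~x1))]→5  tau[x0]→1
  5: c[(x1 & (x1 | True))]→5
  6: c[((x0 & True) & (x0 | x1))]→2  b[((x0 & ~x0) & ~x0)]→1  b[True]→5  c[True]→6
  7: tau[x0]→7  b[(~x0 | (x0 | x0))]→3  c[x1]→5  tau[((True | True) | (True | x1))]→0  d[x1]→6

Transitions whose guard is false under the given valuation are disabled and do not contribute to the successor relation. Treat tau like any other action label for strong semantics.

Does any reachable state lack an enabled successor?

Answer: DEADLOCK-FREE

Working:
Reach set: {0,2,5,6}
  0: d→6  [deg 1]
  2: tau→2  [deg 1]
  5: c→5  [deg 1]
  6: b→5  c→2  c→6  [deg 3]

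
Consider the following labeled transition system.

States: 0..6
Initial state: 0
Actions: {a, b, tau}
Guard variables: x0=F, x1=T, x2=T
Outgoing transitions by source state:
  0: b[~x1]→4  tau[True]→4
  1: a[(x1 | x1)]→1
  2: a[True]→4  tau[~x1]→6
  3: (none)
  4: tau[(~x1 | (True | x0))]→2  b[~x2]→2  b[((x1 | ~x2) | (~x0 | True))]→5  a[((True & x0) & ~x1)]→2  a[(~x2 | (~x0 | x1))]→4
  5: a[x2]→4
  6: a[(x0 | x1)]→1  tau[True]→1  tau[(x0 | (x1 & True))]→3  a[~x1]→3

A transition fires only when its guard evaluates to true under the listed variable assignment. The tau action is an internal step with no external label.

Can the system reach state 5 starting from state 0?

Answer: REACHABLE

Analysis:
Guard filter leaves 10 enabled edge(s).
L0 = {0}
L1 = {4}  now seen {0,4}
L2 = {2,5}  now seen {0,2,4,5}
R = {0,2,4,5}
Path to 5: tau·b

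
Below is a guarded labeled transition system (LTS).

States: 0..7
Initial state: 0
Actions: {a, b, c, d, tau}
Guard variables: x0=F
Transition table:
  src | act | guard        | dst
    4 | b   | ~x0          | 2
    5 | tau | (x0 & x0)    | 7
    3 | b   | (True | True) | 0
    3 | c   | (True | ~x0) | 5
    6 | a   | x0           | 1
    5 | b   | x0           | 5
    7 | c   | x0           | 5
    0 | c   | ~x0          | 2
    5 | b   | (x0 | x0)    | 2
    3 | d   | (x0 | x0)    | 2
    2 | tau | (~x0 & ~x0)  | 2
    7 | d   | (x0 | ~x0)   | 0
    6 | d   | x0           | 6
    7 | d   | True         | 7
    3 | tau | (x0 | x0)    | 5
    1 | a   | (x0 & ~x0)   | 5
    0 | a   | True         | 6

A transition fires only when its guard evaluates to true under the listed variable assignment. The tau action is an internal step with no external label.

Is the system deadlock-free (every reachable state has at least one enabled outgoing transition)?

R = {0,2,6}
  0: a→6  c→2  [deg 2]
  2: tau→2  [deg 1]
  6: ∅  [deadlock]
witness 6: a

Answer: DEADLOCK at state 6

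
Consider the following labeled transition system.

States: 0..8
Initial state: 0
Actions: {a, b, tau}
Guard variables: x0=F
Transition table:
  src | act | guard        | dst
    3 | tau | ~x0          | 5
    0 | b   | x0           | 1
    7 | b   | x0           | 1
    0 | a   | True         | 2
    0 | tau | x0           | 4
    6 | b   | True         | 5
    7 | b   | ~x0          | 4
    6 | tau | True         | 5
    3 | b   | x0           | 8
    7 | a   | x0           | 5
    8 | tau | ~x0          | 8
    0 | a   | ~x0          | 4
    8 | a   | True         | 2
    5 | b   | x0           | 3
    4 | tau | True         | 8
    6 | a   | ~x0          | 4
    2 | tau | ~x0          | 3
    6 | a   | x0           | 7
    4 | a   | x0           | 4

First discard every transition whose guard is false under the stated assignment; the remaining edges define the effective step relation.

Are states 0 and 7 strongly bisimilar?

Answer: NOT BISIMILAR

Trace:
Bisimulation quotient by refinement:
  π0 = {{0,1,2,3,4,5,6,7,8}}
  π1 = {{0},{1,5},{2,3,4},{6},{7},{8}}
  π2 = {{0},{1,5},{2},{3},{4},{6},{7},{8}}
stable after 3 split(s): 8 block(s)
class of 0: {0}; class of 7: {7}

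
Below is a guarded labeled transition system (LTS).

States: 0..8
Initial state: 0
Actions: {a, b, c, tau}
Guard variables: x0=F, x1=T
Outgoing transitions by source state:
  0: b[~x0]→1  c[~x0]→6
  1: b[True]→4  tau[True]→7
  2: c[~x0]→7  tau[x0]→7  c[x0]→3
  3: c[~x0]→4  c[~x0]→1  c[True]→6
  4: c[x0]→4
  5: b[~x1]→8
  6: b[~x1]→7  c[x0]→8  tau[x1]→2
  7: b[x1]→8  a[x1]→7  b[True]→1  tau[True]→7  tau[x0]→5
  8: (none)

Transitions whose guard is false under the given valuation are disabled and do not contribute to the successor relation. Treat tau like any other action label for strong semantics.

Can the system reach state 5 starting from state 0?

Answer: UNREACHABLE

Trace:
After dropping false guards: 13 live edges.
Layer 0: {0}
Layer 1: {1,6}  total {0,1,6}
Layer 2: {2,4,7}  total {0,1,2,4,6,7}
Layer 3: {8}  total {0,1,2,4,6,7,8}
Reach set: {0,1,2,4,6,7,8}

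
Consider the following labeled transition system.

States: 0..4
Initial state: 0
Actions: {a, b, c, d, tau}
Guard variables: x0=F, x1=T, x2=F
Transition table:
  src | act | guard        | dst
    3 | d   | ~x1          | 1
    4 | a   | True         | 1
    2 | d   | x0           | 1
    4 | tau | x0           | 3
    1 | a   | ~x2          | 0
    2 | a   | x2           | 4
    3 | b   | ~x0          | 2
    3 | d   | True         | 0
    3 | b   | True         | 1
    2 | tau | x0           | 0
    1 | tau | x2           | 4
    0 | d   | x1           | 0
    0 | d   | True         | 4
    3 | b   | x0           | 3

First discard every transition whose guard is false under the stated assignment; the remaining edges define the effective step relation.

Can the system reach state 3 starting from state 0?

Guard filter leaves 7 enabled edge(s).
L0 = {0}
L1 = {4}  now seen {0,4}
L2 = {1}  now seen {0,1,4}
R = {0,1,4}

Answer: UNREACHABLE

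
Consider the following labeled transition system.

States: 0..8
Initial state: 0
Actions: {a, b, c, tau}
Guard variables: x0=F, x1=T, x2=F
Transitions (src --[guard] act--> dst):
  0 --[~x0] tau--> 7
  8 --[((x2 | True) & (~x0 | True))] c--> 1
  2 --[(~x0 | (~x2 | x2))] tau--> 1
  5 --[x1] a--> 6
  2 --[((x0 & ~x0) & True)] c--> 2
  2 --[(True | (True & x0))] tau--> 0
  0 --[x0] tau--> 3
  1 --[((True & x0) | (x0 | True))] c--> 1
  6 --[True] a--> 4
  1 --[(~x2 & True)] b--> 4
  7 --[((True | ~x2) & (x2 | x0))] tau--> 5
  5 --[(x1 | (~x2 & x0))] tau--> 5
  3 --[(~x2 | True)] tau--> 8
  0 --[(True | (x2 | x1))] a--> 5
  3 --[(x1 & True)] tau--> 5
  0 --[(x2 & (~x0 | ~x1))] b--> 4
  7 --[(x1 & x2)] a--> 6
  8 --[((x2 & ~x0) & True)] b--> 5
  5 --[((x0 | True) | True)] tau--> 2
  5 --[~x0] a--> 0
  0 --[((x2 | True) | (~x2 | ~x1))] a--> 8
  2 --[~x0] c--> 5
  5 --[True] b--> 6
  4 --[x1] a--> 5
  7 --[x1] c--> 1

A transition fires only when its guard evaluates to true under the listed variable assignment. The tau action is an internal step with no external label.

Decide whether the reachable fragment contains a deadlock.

Answer: DEADLOCK-FREE

Trace:
Reach set: {0,1,2,4,5,6,7,8}
  0: a→5  a→8  tau→7  [deg 3]
  1: b→4  c→1  [deg 2]
  2: c→5  tau→0  tau→1  [deg 3]
  4: a→5  [deg 1]
  5: a→0  a→6  b→6  tau→2  tau→5  [deg 5]
  6: a→4  [deg 1]
  7: c→1  [deg 1]
  8: c→1  [deg 1]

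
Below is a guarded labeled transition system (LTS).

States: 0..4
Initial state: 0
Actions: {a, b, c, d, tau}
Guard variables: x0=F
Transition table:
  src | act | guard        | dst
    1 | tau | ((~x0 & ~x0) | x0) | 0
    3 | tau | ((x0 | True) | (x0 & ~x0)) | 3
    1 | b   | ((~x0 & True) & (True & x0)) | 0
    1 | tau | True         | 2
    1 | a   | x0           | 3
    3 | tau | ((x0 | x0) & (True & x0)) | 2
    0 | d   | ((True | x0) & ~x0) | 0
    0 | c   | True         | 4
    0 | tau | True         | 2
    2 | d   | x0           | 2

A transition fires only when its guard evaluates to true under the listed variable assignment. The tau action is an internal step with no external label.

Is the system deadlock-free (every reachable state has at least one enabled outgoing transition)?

Answer: DEADLOCK at state 2

Trace:
R = {0,2,4}
  0: c→4  d→0  tau→2  [3 exit(s)]
  2: ∅  [STUCK]
  4: ∅  [STUCK]
witness 2: tau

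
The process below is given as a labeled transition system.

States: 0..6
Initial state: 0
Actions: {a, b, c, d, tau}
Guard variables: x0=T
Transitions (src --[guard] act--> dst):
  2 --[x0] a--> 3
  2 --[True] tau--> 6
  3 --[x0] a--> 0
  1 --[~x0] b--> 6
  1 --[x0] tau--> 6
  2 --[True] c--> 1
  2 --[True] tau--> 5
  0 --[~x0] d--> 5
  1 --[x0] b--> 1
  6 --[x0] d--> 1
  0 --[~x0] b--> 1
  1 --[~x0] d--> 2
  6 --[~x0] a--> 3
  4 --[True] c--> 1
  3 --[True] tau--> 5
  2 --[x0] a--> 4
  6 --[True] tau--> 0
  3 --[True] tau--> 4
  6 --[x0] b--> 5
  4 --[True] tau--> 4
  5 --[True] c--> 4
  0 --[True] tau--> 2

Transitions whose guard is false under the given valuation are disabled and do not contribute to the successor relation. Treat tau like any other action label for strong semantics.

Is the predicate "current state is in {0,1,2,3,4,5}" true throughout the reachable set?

Allowed set {0,1,2,3,4,5}
R = {0,1,2,3,4,5,6}
  0: safe
  1: safe
  2: safe
  3: safe
  4: safe
  5: safe
  6: VIOLATES
witness against invariant: tau·tau → 6

Answer: INVARIANT VIOLATED at state 6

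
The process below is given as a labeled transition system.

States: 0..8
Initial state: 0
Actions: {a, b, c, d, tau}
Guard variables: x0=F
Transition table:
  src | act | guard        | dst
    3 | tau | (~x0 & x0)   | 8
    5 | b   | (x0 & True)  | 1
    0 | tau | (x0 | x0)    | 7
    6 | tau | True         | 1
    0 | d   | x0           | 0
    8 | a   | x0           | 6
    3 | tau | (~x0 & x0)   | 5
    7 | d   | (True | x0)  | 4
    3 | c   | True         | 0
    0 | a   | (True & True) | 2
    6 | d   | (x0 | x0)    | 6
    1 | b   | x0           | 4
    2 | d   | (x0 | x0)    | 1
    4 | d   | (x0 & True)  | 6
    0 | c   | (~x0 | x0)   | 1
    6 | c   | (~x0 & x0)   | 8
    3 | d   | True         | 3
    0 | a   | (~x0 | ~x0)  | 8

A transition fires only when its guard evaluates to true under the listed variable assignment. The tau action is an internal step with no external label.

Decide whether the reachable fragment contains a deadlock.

R = {0,1,2,8}
  0: a→2  a→8  c→1  [3 exit(s)]
  1: ∅  [STUCK]
  2: ∅  [STUCK]
  8: ∅  [STUCK]
witness 1: c

Answer: DEADLOCK at state 1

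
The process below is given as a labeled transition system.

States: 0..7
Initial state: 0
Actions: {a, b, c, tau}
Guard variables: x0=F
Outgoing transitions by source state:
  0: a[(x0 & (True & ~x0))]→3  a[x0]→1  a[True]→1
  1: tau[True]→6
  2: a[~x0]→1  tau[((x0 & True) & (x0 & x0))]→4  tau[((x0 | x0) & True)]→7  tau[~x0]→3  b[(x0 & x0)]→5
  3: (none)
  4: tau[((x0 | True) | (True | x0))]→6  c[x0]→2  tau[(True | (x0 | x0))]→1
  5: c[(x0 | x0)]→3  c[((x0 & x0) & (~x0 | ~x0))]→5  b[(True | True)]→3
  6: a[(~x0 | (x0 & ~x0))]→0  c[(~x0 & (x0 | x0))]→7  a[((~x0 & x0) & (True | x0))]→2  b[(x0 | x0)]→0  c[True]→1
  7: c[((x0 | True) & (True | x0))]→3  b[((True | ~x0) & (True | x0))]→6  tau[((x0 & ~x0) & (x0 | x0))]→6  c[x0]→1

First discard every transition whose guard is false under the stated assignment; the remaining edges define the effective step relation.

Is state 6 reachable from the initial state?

Answer: REACHABLE

Analysis:
After dropping false guards: 11 live edges.
Layer 0: {0}
Layer 1: {1}  now seen {0,1}
Layer 2: {6}  now seen {0,1,6}
Reach set: {0,1,6}
trace reaching 6: a·tau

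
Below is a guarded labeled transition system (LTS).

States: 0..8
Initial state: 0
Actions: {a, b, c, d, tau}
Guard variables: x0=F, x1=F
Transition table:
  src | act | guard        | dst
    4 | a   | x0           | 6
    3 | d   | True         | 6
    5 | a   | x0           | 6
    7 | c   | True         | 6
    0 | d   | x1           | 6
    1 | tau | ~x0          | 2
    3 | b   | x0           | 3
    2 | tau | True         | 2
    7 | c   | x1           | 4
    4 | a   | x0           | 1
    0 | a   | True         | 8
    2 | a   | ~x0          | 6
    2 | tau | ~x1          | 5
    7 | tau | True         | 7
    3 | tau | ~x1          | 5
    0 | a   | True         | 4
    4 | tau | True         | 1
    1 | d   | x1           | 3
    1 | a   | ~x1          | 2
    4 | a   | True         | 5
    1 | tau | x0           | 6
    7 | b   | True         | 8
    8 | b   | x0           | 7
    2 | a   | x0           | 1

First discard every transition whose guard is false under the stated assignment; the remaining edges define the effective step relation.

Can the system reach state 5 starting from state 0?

Answer: REACHABLE

Working:
14 transition(s) survive guard evaluation.
L0 = {0}
L1 = {4,8}  total {0,4,8}
L2 = {1,5}  total {0,1,4,5,8}
L3 = {2}  total {0,1,2,4,5,8}
L4 = {6}  total {0,1,2,4,5,6,8}
Reach set: {0,1,2,4,5,6,8}
witness 5: a·a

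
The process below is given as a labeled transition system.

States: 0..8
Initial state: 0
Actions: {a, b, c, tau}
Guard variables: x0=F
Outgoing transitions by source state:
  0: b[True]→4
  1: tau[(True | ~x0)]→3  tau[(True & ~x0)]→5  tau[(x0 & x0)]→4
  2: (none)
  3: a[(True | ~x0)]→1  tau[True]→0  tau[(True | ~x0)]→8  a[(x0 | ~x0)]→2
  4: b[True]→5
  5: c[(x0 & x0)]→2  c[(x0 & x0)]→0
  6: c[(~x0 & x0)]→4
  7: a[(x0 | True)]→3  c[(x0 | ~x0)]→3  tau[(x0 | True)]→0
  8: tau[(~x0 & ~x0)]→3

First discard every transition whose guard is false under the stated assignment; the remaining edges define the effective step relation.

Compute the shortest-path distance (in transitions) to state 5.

Layered search for 5:
  depth 0: {0}
  depth 1: {4}
  depth 2: {5}
depth(5)=2, e.g. b·b

Answer: 2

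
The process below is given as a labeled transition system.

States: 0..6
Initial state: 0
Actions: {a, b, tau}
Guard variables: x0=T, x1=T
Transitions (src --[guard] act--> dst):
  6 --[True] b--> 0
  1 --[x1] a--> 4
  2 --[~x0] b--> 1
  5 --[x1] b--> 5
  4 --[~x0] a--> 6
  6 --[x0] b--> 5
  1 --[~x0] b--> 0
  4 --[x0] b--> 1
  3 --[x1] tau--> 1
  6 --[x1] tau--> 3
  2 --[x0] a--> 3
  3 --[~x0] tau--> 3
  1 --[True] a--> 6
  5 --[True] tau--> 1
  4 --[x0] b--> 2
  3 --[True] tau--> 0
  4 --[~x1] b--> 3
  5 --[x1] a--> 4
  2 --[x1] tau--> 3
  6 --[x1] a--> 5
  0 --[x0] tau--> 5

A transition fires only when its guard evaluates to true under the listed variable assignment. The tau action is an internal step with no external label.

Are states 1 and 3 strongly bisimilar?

Bisimulation quotient by refinement:
  round 0: {{0,1,2,3,4,5,6}}
  round 1: {{0,3},{1},{2},{4},{5,6}}
  round 2: {{0},{1},{2},{3},{4},{5},{6}}
Fixed point at round 3; 7 class(es).
[1]={1}  [3]={3}

Answer: NOT BISIMILAR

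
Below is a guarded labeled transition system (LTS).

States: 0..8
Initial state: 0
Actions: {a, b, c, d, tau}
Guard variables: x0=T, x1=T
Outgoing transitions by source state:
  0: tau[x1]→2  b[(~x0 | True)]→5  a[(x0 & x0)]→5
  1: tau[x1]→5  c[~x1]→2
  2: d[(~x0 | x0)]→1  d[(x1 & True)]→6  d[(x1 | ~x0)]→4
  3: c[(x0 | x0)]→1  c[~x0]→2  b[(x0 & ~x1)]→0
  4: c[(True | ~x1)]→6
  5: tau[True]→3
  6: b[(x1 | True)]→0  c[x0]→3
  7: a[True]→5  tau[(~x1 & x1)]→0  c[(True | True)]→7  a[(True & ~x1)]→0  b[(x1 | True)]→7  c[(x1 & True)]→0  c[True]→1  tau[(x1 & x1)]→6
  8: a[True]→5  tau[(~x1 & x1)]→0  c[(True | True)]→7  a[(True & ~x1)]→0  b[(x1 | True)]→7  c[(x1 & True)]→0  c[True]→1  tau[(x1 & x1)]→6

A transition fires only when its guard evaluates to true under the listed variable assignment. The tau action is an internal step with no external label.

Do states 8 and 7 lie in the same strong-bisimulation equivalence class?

Answer: BISIMILAR

Analysis:
Refine partition for ~:
  P[0] = {{0,1,2,3,4,5,6,7,8}}
  P[1] = {{0},{1,5},{2},{3,4},{6},{7,8}}
  P[2] = {{0},{1},{2},{3},{4},{5},{6},{7,8}}
Fixed point at round 3; 8 class(es).
class of 8: {7,8}; class of 7: {7,8}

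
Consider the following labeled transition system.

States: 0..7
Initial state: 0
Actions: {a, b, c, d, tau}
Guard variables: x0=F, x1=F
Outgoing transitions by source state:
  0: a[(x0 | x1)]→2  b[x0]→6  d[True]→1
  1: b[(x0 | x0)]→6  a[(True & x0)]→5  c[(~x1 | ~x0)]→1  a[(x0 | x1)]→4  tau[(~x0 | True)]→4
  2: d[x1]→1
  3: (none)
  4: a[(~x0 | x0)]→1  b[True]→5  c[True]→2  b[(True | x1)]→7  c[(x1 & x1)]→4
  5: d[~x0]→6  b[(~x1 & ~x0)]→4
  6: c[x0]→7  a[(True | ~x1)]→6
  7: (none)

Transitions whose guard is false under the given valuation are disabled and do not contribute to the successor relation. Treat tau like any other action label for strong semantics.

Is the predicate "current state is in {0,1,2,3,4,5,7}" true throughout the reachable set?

Answer: INVARIANT VIOLATED at state 6

Analysis:
Safe = {0,1,2,3,4,5,7}
Reachable = {0,1,2,4,5,6,7}
  0: ✓
  1: ✓
  2: ✓
  4: ✓
  5: ✓
  6: VIOLATES
  7: ✓
counterexample path to 6: d·tau·b·d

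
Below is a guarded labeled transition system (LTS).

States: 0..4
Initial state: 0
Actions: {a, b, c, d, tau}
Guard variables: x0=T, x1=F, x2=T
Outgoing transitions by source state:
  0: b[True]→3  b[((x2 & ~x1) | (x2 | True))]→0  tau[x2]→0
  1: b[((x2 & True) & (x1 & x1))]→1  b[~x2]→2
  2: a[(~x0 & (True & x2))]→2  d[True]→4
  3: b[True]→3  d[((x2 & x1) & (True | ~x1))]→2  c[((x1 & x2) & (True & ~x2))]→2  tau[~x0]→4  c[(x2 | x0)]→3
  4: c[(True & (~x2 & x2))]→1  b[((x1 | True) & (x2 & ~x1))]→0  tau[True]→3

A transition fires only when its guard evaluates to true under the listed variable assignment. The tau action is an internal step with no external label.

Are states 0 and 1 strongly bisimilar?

Answer: NOT BISIMILAR

Trace:
Compute ~ classes (split until stable):
  π0 = {{0,1,2,3,4}}
  π1 = {{0,4},{1},{2},{3}}
  π2 = {{0},{1},{2},{3},{4}}
stable after 3 split(s): 5 block(s)
0∈{0}, 1∈{1}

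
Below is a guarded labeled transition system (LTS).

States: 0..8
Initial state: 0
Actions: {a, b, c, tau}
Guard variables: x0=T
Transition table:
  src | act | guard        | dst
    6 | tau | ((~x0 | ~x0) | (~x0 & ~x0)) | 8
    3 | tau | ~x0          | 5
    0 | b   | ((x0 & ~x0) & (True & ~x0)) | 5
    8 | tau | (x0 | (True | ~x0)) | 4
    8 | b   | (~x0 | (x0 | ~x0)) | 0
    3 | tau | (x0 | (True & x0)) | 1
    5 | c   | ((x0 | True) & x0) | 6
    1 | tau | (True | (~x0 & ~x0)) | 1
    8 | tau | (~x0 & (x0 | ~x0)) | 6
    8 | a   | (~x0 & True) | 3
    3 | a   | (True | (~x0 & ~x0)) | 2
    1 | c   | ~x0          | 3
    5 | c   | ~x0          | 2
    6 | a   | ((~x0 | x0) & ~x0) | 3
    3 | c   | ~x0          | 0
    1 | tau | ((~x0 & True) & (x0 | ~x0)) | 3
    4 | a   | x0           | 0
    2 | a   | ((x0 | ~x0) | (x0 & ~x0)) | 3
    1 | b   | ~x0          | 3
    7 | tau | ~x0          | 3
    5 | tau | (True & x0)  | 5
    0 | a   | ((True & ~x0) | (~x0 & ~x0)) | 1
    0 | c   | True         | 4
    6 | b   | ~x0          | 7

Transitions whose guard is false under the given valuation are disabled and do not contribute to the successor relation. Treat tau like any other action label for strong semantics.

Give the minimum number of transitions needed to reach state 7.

Answer: UNREACHABLE

Analysis:
Layered search for 7:
  Layer 0: {0}
  Layer 1: {4}
7 never appears.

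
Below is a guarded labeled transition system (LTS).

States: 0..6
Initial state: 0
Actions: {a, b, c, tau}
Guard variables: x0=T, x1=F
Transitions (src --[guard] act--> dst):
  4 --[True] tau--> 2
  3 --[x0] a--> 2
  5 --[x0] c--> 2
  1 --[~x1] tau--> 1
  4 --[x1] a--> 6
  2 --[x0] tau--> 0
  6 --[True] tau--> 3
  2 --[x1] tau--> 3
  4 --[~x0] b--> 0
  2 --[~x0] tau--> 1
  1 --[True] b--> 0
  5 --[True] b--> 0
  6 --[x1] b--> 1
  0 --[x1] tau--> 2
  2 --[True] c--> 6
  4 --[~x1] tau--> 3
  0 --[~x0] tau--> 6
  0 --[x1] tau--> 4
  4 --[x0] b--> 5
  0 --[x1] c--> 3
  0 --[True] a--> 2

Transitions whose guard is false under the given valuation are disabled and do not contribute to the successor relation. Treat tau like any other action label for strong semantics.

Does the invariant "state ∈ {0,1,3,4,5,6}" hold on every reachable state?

Safe = {0,1,3,4,5,6}
R = {0,2,3,6}
  0: ok
  2: ✗ unsafe
  3: ok
  6: ok
reach 2 via a — violates

Answer: INVARIANT VIOLATED at state 2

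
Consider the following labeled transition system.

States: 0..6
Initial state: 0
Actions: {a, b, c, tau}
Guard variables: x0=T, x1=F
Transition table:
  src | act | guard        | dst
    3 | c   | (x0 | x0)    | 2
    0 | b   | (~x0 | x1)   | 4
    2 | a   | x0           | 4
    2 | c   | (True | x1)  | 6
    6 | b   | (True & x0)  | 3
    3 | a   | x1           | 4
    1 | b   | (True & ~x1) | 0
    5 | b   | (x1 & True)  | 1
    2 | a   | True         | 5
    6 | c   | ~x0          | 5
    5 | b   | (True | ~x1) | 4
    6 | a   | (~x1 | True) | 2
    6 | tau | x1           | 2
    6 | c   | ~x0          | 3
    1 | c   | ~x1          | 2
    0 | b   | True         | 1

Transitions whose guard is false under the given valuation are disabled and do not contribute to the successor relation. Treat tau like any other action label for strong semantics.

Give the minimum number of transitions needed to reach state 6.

Breadth-first toward 6:
  Layer 0: {0}
  Layer 1: {1}
  Layer 2: {2}
  Layer 3: {4,5,6}
depth(6)=3, e.g. b·c·c

Answer: 3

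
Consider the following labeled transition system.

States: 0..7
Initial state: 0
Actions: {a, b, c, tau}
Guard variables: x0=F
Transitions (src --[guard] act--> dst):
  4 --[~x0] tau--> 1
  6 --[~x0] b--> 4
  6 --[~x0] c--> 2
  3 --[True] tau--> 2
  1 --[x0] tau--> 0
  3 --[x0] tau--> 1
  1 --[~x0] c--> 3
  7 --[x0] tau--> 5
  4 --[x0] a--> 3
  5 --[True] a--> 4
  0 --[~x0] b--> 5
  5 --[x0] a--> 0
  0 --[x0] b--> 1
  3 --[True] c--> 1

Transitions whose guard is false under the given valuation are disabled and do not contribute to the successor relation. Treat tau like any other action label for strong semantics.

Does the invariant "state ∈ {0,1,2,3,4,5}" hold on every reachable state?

Safe = {0,1,2,3,4,5}
R = {0,1,2,3,4,5}
  0: safe
  1: safe
  2: safe
  3: safe
  4: safe
  5: safe

Answer: INVARIANT HOLDS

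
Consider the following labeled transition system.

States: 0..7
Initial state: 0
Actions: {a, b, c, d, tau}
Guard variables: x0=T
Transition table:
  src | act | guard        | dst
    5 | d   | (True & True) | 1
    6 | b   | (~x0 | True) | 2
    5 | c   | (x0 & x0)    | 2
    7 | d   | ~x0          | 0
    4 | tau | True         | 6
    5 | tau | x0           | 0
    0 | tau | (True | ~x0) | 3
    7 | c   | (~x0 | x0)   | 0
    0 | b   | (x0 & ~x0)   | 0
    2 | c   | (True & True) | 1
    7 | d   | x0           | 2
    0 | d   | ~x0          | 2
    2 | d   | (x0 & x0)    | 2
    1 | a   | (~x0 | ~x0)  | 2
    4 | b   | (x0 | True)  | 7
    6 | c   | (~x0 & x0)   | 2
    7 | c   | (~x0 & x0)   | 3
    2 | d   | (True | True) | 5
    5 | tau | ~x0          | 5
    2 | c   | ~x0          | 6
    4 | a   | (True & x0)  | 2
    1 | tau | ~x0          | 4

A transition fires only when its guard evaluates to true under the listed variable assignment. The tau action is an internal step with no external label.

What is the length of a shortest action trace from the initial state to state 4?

Answer: UNREACHABLE

Trace:
Breadth-first toward 4:
  Layer 0: {0}
  Layer 1: {3}
4 never appears.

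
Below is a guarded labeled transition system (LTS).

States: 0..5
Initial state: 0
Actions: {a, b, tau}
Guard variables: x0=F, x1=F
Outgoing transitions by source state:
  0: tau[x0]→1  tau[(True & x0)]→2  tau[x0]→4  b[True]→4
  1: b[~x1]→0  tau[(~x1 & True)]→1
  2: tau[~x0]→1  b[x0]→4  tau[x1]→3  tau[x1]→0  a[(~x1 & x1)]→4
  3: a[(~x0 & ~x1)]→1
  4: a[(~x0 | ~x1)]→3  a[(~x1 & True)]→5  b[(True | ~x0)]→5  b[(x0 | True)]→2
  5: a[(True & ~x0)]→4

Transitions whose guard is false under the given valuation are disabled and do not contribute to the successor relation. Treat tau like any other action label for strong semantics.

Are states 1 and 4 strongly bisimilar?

Refine partition for ~:
  round 0: {{0,1,2,3,4,5}}
  round 1: {{0},{1},{2},{3,5},{4}}
  round 2: {{0},{1},{2},{3},{4},{5}}
Fixed point at round 3; 6 class(es).
1∈{1}, 4∈{4}

Answer: NOT BISIMILAR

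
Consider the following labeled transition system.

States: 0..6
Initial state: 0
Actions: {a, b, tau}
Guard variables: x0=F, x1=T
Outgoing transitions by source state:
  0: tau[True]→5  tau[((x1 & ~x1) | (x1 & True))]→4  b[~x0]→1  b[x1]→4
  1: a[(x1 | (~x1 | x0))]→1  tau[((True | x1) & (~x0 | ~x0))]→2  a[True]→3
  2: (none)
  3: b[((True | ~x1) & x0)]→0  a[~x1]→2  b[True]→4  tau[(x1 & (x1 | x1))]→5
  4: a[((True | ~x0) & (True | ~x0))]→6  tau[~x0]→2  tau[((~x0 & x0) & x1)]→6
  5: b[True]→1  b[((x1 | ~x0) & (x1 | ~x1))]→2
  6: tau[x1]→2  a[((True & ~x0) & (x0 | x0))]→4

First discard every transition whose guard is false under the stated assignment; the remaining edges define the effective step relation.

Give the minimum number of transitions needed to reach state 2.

BFS to 2:
  L0 = {0}
  L1 = {1,4,5}
  L2 = {2,3,6}
first hit 2 at d=2 via b·tau

Answer: 2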